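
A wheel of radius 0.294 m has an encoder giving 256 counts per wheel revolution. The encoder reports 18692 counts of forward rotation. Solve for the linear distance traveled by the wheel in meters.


revs = 18692/256 = 73.015625
d = revs * 2*pi*r = 73.015625 * 2*pi*0.294 = 134.8786

134.8786 m


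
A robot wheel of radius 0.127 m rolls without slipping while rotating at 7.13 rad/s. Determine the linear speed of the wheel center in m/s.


v = omega * r = 7.13 * 0.127 = 0.9055

0.9055 m/s


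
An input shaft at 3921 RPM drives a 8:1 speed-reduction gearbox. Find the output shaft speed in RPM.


omega_out = omega_in / N = 3921 / 8 = 490.1250

490.1250 RPM


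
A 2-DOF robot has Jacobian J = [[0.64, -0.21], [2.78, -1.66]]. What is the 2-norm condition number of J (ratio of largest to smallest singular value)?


JJ^T eigenvalues: trace(JJ^T) = 10.9377, det(JJ^T) = det(J)^2 = 0.22905796
s_max^2 = (10.9377 + sqrt(118.71704945))/2 = 10.91671769
s_min^2 = (10.9377 - sqrt(118.71704945))/2 = 0.02098231
kappa = s_max/s_min = sqrt(10.91671769/0.02098231) = 22.8097

22.8097


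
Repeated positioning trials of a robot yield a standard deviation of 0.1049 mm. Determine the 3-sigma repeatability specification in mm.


repeatability = 3*sigma = 3*0.1049 = 0.3147

0.3147 mm


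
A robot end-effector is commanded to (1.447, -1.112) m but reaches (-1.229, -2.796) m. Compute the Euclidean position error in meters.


dx = -1.229 - (1.447) = -2.6760, dy = -2.796 - (-1.112) = -1.6840
err = sqrt(7.160976 + 2.835856) = 3.1618

3.1618 m


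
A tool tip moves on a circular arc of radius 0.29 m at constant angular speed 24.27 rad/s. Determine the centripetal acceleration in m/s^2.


a_c = omega^2 * r = 24.27^2 * 0.29 = 170.8195

170.8195 m/s^2


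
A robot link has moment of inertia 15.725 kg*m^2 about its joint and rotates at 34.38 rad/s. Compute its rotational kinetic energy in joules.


KE = (1/2)*I*omega^2 = 0.5*15.725*34.38^2 = 9293.3523

9293.3523 J


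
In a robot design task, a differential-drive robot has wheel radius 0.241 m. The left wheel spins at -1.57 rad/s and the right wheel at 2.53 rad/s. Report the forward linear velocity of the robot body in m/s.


v = r*(wR + wL)/2 = 0.241*(2.53 + -1.57)/2 = 0.1157

0.1157 m/s


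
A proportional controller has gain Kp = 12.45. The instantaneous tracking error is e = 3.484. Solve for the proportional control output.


u_P = Kp * e = 12.45 * 3.484 = 43.3758

43.3758


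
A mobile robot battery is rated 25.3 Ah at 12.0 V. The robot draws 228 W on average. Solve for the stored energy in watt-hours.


E = capacity * V = 25.3*12.0 = 303.6000

303.6000 Wh


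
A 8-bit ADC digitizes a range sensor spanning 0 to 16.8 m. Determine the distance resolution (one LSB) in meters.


res = range / 2^n = 16.8/2^8 = 16.8/256 = 0.0656

0.0656 m


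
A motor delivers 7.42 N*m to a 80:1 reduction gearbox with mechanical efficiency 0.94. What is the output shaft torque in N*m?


tau_out = tau_in * N * eta = 7.42 * 80 * 0.94 = 557.9840

557.9840 N*m


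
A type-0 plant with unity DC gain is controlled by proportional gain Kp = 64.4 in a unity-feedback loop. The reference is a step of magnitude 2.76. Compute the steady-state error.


e_ss = R/(1 + Kp) = 2.76/(1 + 64.4) = 2.76/65.4000 = 0.0422

0.0422


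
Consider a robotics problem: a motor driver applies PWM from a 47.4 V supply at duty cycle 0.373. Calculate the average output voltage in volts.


V_avg = V_supply * D = 47.4*0.373 = 17.6802

17.6802 V


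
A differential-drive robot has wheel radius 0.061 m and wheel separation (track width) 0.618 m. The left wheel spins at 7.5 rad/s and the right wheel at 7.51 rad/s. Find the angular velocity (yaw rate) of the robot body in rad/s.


omega = r*(wR - wL)/L = 0.061*(7.51 - (7.5))/0.618 = 0.0010

0.0010 rad/s


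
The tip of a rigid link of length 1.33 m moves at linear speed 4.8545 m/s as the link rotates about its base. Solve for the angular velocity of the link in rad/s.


omega = v / L = 4.8545 / 1.33 = 3.6500

3.6500 rad/s


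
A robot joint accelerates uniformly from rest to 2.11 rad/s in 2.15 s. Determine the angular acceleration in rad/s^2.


alpha = delta_omega / t = 2.11 / 2.15 = 0.9814

0.9814 rad/s^2


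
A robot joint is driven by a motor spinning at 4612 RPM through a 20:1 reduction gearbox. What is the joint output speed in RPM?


omega_joint = omega_motor / N = 4612 / 20 = 230.6000

230.6000 RPM


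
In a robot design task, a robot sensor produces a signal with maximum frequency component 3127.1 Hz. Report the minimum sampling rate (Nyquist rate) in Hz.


f_s,min = 2*f_max = 2*3127.1 = 6254.2000

6254.2000 Hz


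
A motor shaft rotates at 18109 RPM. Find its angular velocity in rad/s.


omega = 18109 * 2*pi/60 = 1896.3700

1896.3700 rad/s


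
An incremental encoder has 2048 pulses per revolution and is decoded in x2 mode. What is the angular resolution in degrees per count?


resolution = 360 / (PPR * 2) = 360 / 4096 = 0.0879

0.0879 degrees


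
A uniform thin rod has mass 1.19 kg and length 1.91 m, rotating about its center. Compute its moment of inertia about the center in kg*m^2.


I = (1/12)*m*L^2 = (1/12)*1.19*1.91^2 = 0.3618

0.3618 kg*m^2


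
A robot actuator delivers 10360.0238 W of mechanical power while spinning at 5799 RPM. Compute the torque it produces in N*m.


omega = 5799 * 2*pi/60 = 607.269860 rad/s
tau = P / omega = 10360.0238 / 607.269860 = 17.0600

17.0600 N*m


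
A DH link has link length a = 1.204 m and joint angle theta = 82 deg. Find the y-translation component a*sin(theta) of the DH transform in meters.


a*sin(theta) = 1.204*sin(82 deg) = 1.1923

1.1923 m


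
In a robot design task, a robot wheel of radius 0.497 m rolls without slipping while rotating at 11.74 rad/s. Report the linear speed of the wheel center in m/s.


v = omega * r = 11.74 * 0.497 = 5.8348

5.8348 m/s


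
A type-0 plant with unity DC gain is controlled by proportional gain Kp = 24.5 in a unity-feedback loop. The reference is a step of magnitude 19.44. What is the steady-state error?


e_ss = R/(1 + Kp) = 19.44/(1 + 24.5) = 19.44/25.5000 = 0.7624

0.7624


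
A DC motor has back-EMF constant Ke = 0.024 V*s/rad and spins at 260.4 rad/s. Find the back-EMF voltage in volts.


V_emf = Ke * omega = 0.024*260.4 = 6.2496

6.2496 V


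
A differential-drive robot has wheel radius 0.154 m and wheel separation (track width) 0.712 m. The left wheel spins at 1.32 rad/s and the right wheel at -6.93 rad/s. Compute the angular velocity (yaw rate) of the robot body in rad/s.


omega = r*(wR - wL)/L = 0.154*(-6.93 - (1.32))/0.712 = -1.7844

-1.7844 rad/s


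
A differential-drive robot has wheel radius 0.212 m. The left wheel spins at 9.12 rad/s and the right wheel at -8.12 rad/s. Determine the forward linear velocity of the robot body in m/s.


v = r*(wR + wL)/2 = 0.212*(-8.12 + 9.12)/2 = 0.1060

0.1060 m/s


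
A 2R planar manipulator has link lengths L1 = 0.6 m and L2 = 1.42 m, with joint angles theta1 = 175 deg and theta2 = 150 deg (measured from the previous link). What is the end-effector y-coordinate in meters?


y = L1*sin(th1) + L2*sin(th1+th2) = 0.6*sin(175 deg) + 1.42*sin(325 deg) = -0.7622

-0.7622 m


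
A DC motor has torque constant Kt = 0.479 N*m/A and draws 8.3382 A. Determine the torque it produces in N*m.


tau = Kt * I = 0.479*8.3382 = 3.9940

3.9940 N*m


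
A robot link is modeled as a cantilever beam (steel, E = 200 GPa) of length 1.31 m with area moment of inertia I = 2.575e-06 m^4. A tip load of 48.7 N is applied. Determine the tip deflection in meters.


delta = F*L^3/(3*E*I) = 48.7*1.31^3/(3*2.000e+11*2.575e-06)
      = 109.4820317/1545000 = 7.0862e-05

7.0862e-05 m


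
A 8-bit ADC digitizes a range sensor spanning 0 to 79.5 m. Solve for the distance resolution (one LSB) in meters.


res = range / 2^n = 79.5/2^8 = 79.5/256 = 0.3105

0.3105 m


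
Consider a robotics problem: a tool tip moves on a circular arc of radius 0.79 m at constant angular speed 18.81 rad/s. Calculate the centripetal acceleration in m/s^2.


a_c = omega^2 * r = 18.81^2 * 0.79 = 279.5147

279.5147 m/s^2


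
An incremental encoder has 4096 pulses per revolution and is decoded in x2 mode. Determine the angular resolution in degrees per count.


resolution = 360 / (PPR * 2) = 360 / 8192 = 0.0439

0.0439 degrees


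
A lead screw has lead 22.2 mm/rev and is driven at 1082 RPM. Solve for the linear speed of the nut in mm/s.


v = lead * (RPM/60) = 22.2*1082/60 = 400.3400

400.3400 mm/s


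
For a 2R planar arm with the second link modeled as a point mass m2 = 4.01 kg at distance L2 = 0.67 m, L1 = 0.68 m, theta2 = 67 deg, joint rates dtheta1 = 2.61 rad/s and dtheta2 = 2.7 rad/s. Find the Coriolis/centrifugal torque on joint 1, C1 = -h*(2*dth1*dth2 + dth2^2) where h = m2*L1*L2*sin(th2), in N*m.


h = m2*L1*L2*sin(th2) = 4.01*0.68*0.67*sin(67 deg) = 1.681722
C1 = -h*(2*2.61*2.7 + 2.7^2) = -1.681722*21.3840 = -35.9619

-35.9619 N*m


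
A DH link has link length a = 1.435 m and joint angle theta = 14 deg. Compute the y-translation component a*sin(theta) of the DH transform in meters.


a*sin(theta) = 1.435*sin(14 deg) = 0.3472

0.3472 m


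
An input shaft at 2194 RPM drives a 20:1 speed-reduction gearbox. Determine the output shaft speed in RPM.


omega_out = omega_in / N = 2194 / 20 = 109.7000

109.7000 RPM


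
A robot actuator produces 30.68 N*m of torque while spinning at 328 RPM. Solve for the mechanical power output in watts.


omega = 328 * 2*pi/60 = 34.348080 rad/s
P = tau * omega = 30.68 * 34.348080 = 1053.7991

1053.7991 W


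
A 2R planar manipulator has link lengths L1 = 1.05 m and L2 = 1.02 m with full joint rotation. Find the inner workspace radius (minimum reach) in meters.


r_min = |L1 - L2| = |1.05 - 1.02| = 0.0300

0.0300 m


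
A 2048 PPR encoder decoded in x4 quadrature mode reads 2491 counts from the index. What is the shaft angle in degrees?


angle = counts * 360 / (PPR*4) = 2491 * 360 / 8192 = 109.4678

109.4678 degrees


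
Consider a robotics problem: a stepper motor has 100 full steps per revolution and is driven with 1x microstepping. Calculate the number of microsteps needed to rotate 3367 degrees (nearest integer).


step_size = 360/(100*1) = 360/100 = 3.600000 deg
n = 3367/(360/100) = 3367*100/360 = 935.2778 -> 935

935 steps


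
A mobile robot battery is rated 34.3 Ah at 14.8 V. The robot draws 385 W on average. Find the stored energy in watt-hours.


E = capacity * V = 34.3*14.8 = 507.6400

507.6400 Wh


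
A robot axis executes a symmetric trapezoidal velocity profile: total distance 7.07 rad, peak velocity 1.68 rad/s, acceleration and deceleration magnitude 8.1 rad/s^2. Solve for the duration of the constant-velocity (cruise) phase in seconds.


t_acc = v/a = 0.207407 s, d_acc = v^2/(2a) = 0.174222 rad each
d_cruise = 7.07 - 2*0.174222 = 6.721556 rad
t_cruise = d_cruise/v = 6.721556/1.68 = 4.0009

4.0009 s


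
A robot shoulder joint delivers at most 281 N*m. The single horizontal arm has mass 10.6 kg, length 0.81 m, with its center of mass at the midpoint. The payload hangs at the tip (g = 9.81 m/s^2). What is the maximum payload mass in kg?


tau_arm = m_arm*g*(L/2) = 10.6*9.81*0.81/2 = 42.1143 N*m
tau_payload = tau_max - tau_arm = 281 - 42.1143 = 238.8857
m_payload = tau_payload / (g*L) = 238.8857 / (9.81*0.81) = 30.0633

30.0633 kg


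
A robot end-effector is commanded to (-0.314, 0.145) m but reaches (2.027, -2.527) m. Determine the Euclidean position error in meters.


dx = 2.027 - (-0.314) = 2.3410, dy = -2.527 - (0.145) = -2.6720
err = sqrt(5.480281 + 7.139584) = 3.5524

3.5524 m


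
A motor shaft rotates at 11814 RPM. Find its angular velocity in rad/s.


omega = 11814 * 2*pi/60 = 1237.1592

1237.1592 rad/s


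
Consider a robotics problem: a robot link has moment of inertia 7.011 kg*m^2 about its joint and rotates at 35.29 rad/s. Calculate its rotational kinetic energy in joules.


KE = (1/2)*I*omega^2 = 0.5*7.011*35.29^2 = 4365.6940

4365.6940 J


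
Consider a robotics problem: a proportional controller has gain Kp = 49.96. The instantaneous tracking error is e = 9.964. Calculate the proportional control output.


u_P = Kp * e = 49.96 * 9.964 = 497.8014

497.8014


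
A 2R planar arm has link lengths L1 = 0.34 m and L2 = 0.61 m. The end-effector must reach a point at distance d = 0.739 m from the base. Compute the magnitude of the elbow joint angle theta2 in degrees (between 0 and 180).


cos(th2) = (d^2 - L1^2 - L2^2)/(2*L1*L2) = (0.739^2 - 0.34^2 - 0.61^2)/(2*0.34*0.61) = 0.14084137
th2 = acos(0.14084137) = 81.9035 deg

81.9035 degrees


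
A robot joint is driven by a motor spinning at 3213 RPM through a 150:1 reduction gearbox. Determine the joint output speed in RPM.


omega_joint = omega_motor / N = 3213 / 150 = 21.4200

21.4200 RPM


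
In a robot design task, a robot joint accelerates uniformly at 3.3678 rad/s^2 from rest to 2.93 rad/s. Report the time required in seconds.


t = delta_omega / alpha = 2.93 / 3.3678 = 0.8700

0.8700 s


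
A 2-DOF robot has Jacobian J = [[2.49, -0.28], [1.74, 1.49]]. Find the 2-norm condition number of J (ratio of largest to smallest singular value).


JJ^T eigenvalues: trace(JJ^T) = 11.5262, det(JJ^T) = det(J)^2 = 17.61732729
s_max^2 = (11.5262 + sqrt(62.38397728))/2 = 9.71227641
s_min^2 = (11.5262 - sqrt(62.38397728))/2 = 1.81392359
kappa = s_max/s_min = sqrt(9.71227641/1.81392359) = 2.3139

2.3139


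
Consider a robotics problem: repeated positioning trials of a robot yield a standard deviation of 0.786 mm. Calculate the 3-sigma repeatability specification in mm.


repeatability = 3*sigma = 3*0.786 = 2.3580

2.3580 mm


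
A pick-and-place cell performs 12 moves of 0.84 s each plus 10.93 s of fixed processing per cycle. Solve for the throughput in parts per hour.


T_cycle = 12*0.84 + 10.93 = 21.0100 s
rate = 3600/T = 171.3470

171.3470 parts/hour


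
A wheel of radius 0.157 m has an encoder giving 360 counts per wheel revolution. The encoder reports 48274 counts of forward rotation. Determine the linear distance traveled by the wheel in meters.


revs = 48274/360 = 134.094444
d = revs * 2*pi*r = 134.094444 * 2*pi*0.157 = 132.2788

132.2788 m


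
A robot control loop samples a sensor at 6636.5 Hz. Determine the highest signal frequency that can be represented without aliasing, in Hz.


f_max = f_s/2 = 6636.5/2 = 3318.2500

3318.2500 Hz


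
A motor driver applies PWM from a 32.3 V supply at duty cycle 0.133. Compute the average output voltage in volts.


V_avg = V_supply * D = 32.3*0.133 = 4.2959

4.2959 V


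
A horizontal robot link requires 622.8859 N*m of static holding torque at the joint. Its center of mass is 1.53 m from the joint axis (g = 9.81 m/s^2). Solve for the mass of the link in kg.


m = tau / (g*L) = 622.8859 / (9.81 * 1.53) = 41.5000

41.5000 kg


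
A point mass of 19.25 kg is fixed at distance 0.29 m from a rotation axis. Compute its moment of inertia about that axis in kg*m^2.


I = m*r^2 = 19.25*0.29^2 = 1.6189

1.6189 kg*m^2


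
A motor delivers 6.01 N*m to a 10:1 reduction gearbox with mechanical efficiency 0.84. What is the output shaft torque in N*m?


tau_out = tau_in * N * eta = 6.01 * 10 * 0.84 = 50.4840

50.4840 N*m


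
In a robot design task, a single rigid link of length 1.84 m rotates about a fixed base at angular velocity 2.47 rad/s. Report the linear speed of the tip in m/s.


v = L*omega = 1.84 * 2.47 = 4.5448

4.5448 m/s


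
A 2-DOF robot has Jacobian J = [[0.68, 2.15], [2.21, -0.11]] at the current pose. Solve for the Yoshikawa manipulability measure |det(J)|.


det(J) = 0.68*-0.11 - (2.15)*(2.21) = -4.8263
|det(J)| = 4.8263

4.8263


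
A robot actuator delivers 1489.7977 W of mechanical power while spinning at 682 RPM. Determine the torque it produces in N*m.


omega = 682 * 2*pi/60 = 71.418873 rad/s
tau = P / omega = 1489.7977 / 71.418873 = 20.8600

20.8600 N*m


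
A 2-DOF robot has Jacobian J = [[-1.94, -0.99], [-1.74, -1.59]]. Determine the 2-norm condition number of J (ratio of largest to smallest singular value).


JJ^T eigenvalues: trace(JJ^T) = 10.2994, det(JJ^T) = det(J)^2 = 1.85504400
s_max^2 = (10.2994 + sqrt(98.65746436))/2 = 10.11602320
s_min^2 = (10.2994 - sqrt(98.65746436))/2 = 0.18337680
kappa = s_max/s_min = sqrt(10.11602320/0.18337680) = 7.4273

7.4273


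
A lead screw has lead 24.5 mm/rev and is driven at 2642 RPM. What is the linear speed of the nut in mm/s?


v = lead * (RPM/60) = 24.5*2642/60 = 1078.8167

1078.8167 mm/s


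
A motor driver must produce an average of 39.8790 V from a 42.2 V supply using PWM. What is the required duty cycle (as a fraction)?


D = V_avg/V_supply = 39.8790/42.2 = 0.9450

0.9450


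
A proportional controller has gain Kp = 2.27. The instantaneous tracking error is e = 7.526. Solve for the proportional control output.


u_P = Kp * e = 2.27 * 7.526 = 17.0840

17.0840


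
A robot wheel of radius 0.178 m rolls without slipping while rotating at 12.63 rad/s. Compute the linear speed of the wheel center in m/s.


v = omega * r = 12.63 * 0.178 = 2.2481

2.2481 m/s


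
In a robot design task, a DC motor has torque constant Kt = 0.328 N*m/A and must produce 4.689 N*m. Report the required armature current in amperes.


I = tau / Kt = 4.689/0.328 = 14.2957

14.2957 A


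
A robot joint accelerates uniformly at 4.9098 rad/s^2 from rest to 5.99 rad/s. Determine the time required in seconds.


t = delta_omega / alpha = 5.99 / 4.9098 = 1.2200

1.2200 s


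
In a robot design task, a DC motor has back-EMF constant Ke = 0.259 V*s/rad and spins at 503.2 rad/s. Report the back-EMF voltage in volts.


V_emf = Ke * omega = 0.259*503.2 = 130.3288

130.3288 V


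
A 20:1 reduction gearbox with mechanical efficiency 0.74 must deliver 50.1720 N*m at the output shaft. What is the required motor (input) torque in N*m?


tau_in = tau_out / (N * eta) = 50.1720 / (20 * 0.74) = 3.3900

3.3900 N*m


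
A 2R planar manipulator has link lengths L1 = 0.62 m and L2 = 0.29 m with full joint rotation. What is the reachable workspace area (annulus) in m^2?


r_max = L1 + L2 = 0.9100, r_min = |L1 - L2| = 0.3300
A = pi*(r_max^2 - r_min^2) = pi*(0.8281 - 0.1089) = 2.2594

2.2594 m^2


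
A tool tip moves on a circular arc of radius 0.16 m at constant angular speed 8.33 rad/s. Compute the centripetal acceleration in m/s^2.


a_c = omega^2 * r = 8.33^2 * 0.16 = 11.1022

11.1022 m/s^2


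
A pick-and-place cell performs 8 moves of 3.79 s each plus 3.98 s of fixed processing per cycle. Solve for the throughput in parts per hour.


T_cycle = 8*3.79 + 3.98 = 34.3000 s
rate = 3600/T = 104.9563

104.9563 parts/hour


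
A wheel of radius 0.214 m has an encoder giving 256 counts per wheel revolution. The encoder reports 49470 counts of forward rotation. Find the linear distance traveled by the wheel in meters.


revs = 49470/256 = 193.242188
d = revs * 2*pi*r = 193.242188 * 2*pi*0.214 = 259.8338

259.8338 m


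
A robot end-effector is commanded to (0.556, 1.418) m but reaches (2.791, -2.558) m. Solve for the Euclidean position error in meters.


dx = 2.791 - (0.556) = 2.2350, dy = -2.558 - (1.418) = -3.9760
err = sqrt(4.995225 + 15.808576) = 4.5611

4.5611 m


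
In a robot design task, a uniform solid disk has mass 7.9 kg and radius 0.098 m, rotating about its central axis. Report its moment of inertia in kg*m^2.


I = (1/2)*m*R^2 = 0.5*7.9*0.098^2 = 0.0379

0.0379 kg*m^2


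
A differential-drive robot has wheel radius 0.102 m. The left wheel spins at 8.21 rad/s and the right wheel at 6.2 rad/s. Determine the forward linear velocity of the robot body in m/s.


v = r*(wR + wL)/2 = 0.102*(6.2 + 8.21)/2 = 0.7349

0.7349 m/s


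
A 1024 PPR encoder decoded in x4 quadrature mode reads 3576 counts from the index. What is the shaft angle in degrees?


angle = counts * 360 / (PPR*4) = 3576 * 360 / 4096 = 314.2969

314.2969 degrees


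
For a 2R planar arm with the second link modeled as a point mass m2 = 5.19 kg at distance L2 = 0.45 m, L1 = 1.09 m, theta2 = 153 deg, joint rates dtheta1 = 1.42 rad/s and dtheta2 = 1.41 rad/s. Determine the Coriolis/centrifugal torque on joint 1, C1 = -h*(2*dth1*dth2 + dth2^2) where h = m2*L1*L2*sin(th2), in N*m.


h = m2*L1*L2*sin(th2) = 5.19*1.09*0.45*sin(153 deg) = 1.155721
C1 = -h*(2*1.42*1.41 + 1.41^2) = -1.155721*5.9925 = -6.9257

-6.9257 N*m


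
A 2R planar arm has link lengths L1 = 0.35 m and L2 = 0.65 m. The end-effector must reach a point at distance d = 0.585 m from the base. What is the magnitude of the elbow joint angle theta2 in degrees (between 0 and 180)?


cos(th2) = (d^2 - L1^2 - L2^2)/(2*L1*L2) = (0.585^2 - 0.35^2 - 0.65^2)/(2*0.35*0.65) = -0.44565934
th2 = acos(-0.44565934) = 116.4655 deg

116.4655 degrees


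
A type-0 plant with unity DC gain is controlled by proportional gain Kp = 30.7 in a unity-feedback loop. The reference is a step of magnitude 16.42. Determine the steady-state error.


e_ss = R/(1 + Kp) = 16.42/(1 + 30.7) = 16.42/31.7000 = 0.5180

0.5180


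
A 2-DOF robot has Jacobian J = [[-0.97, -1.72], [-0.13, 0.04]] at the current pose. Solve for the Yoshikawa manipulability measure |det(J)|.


det(J) = -0.97*0.04 - (-1.72)*(-0.13) = -0.2624
|det(J)| = 0.2624

0.2624


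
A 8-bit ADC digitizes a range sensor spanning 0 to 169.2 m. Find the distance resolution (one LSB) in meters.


res = range / 2^n = 169.2/2^8 = 169.2/256 = 0.6609

0.6609 m


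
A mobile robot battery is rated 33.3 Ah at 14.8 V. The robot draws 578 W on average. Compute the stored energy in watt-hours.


E = capacity * V = 33.3*14.8 = 492.8400

492.8400 Wh


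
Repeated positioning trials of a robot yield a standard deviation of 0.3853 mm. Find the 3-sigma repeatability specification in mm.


repeatability = 3*sigma = 3*0.3853 = 1.1559

1.1559 mm


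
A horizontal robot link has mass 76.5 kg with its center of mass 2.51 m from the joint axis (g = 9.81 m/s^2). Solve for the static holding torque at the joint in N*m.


tau = m*g*L = 76.5 * 9.81 * 2.51 = 1883.6671

1883.6671 N*m


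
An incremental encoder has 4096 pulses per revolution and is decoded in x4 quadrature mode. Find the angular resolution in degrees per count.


resolution = 360 / (PPR * 4) = 360 / 16384 = 0.0220

0.0220 degrees


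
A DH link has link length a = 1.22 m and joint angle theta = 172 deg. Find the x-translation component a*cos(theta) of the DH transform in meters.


a*cos(theta) = 1.22*cos(172 deg) = -1.2081

-1.2081 m


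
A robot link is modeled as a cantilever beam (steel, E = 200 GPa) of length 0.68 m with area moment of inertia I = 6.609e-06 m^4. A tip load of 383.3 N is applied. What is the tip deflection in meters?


delta = F*L^3/(3*E*I) = 383.3*0.68^3/(3*2.000e+11*6.609e-06)
      = 120.5217856/3965400 = 3.0393e-05

3.0393e-05 m


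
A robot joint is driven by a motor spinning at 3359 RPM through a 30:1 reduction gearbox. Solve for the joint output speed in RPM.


omega_joint = omega_motor / N = 3359 / 30 = 111.9667

111.9667 RPM


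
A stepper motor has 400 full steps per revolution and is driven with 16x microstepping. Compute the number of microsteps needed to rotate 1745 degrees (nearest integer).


step_size = 360/(400*16) = 360/6400 = 0.056250 deg
n = 1745/(360/6400) = 1745*6400/360 = 31022.2222 -> 31022

31022 steps


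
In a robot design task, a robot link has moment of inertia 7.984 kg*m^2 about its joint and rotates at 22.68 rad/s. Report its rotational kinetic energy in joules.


KE = (1/2)*I*omega^2 = 0.5*7.984*22.68^2 = 2053.4145

2053.4145 J


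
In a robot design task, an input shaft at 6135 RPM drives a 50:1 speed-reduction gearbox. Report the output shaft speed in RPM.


omega_out = omega_in / N = 6135 / 50 = 122.7000

122.7000 RPM


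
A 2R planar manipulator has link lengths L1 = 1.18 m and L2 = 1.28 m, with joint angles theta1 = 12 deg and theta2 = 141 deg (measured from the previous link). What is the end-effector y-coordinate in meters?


y = L1*sin(th1) + L2*sin(th1+th2) = 1.18*sin(12 deg) + 1.28*sin(153 deg) = 0.8264

0.8264 m


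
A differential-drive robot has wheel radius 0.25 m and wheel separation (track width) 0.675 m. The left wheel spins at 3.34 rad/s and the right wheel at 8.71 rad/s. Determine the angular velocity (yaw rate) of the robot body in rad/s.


omega = r*(wR - wL)/L = 0.25*(8.71 - (3.34))/0.675 = 1.9889

1.9889 rad/s


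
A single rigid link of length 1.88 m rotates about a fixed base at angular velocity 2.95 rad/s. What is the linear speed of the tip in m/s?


v = L*omega = 1.88 * 2.95 = 5.5460

5.5460 m/s


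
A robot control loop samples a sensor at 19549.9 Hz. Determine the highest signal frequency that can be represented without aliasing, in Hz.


f_max = f_s/2 = 19549.9/2 = 9774.9500

9774.9500 Hz


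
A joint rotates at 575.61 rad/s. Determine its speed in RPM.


RPM = 575.61 * 60/(2*pi) = 5496.6706

5496.6706 RPM


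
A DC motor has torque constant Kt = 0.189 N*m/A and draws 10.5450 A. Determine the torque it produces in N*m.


tau = Kt * I = 0.189*10.5450 = 1.9930

1.9930 N*m


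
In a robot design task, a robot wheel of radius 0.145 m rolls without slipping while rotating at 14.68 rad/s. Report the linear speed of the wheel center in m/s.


v = omega * r = 14.68 * 0.145 = 2.1286

2.1286 m/s


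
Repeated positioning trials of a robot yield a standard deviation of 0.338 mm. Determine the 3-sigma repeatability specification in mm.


repeatability = 3*sigma = 3*0.338 = 1.0140

1.0140 mm


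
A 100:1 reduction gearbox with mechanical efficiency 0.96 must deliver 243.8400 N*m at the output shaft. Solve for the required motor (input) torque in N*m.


tau_in = tau_out / (N * eta) = 243.8400 / (100 * 0.96) = 2.5400

2.5400 N*m


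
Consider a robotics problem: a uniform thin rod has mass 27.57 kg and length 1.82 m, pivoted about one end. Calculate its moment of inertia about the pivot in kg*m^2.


I = (1/3)*m*L^2 = (1/3)*27.57*1.82^2 = 30.4410

30.4410 kg*m^2


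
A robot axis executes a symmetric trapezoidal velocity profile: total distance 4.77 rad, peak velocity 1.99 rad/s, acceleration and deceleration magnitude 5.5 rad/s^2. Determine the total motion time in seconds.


t_acc = v/a = 1.99/5.5 = 0.361818 s
d_acc = v^2/(2a) = 0.360009 rad (each ramp)
d_cruise = 4.77 - 2*0.360009 = 4.049982 rad
t_cruise = 4.049982/1.99 = 2.035167 s
t_total = 2*0.361818 + 2.035167 = 2.7588

2.7588 s


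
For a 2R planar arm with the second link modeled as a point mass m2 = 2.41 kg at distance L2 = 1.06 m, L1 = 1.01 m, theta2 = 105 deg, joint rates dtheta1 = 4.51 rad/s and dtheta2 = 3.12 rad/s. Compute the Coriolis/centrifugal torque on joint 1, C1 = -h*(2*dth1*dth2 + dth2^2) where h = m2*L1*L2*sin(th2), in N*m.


h = m2*L1*L2*sin(th2) = 2.41*1.01*1.06*sin(105 deg) = 2.492230
C1 = -h*(2*4.51*3.12 + 3.12^2) = -2.492230*37.8768 = -94.3977

-94.3977 N*m


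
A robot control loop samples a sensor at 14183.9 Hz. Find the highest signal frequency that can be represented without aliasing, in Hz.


f_max = f_s/2 = 14183.9/2 = 7091.9500

7091.9500 Hz


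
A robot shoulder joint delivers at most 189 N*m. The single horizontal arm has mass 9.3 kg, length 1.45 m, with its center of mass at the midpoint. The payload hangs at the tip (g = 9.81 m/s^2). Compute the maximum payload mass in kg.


tau_arm = m_arm*g*(L/2) = 9.3*9.81*1.45/2 = 66.1439 N*m
tau_payload = tau_max - tau_arm = 189 - 66.1439 = 122.8561
m_payload = tau_payload / (g*L) = 122.8561 / (9.81*1.45) = 8.6369

8.6369 kg


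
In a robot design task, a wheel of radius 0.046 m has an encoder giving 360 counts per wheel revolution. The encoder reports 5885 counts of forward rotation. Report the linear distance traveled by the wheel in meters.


revs = 5885/360 = 16.347222
d = revs * 2*pi*r = 16.347222 * 2*pi*0.046 = 4.7248

4.7248 m


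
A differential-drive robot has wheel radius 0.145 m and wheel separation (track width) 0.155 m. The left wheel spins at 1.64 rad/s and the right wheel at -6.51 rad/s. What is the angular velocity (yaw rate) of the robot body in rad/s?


omega = r*(wR - wL)/L = 0.145*(-6.51 - (1.64))/0.155 = -7.6242

-7.6242 rad/s


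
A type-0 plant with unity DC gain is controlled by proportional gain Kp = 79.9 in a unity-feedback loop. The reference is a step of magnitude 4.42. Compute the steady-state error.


e_ss = R/(1 + Kp) = 4.42/(1 + 79.9) = 4.42/80.9000 = 0.0546

0.0546


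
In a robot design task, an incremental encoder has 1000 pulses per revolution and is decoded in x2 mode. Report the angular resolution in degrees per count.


resolution = 360 / (PPR * 2) = 360 / 2000 = 0.1800

0.1800 degrees


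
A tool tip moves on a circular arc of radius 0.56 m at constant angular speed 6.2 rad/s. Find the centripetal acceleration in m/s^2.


a_c = omega^2 * r = 6.2^2 * 0.56 = 21.5264

21.5264 m/s^2


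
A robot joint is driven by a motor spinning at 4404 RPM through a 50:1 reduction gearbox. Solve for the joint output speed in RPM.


omega_joint = omega_motor / N = 4404 / 50 = 88.0800

88.0800 RPM


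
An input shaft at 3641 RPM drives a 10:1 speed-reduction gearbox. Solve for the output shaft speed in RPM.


omega_out = omega_in / N = 3641 / 10 = 364.1000

364.1000 RPM


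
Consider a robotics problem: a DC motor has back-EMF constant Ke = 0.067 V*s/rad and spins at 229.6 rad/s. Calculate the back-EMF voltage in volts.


V_emf = Ke * omega = 0.067*229.6 = 15.3832

15.3832 V


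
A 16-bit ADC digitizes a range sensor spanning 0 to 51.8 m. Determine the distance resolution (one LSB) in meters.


res = range / 2^n = 51.8/2^16 = 51.8/65536 = 7.9041e-04

7.9041e-04 m


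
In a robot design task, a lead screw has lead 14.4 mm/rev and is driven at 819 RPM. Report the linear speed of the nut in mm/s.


v = lead * (RPM/60) = 14.4*819/60 = 196.5600

196.5600 mm/s


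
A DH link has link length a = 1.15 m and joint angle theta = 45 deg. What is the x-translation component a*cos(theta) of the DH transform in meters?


a*cos(theta) = 1.15*cos(45 deg) = 0.8132

0.8132 m


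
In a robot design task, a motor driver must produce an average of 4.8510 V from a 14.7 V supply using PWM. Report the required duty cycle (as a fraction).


D = V_avg/V_supply = 4.8510/14.7 = 0.3300

0.3300


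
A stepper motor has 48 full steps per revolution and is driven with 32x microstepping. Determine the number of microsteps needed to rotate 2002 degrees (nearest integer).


step_size = 360/(48*32) = 360/1536 = 0.234375 deg
n = 2002/(360/1536) = 2002*1536/360 = 8541.8667 -> 8542

8542 steps


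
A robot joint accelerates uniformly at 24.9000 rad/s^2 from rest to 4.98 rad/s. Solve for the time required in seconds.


t = delta_omega / alpha = 4.98 / 24.9000 = 0.2000

0.2000 s


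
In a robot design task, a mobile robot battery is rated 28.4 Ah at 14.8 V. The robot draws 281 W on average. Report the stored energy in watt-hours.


E = capacity * V = 28.4*14.8 = 420.3200

420.3200 Wh


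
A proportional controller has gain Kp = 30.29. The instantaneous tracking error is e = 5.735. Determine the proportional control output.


u_P = Kp * e = 30.29 * 5.735 = 173.7132

173.7132


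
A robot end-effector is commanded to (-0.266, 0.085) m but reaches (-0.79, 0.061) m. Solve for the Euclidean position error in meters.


dx = -0.79 - (-0.266) = -0.5240, dy = 0.061 - (0.085) = -0.0240
err = sqrt(0.274576 + 0.000576) = 0.5245

0.5245 m


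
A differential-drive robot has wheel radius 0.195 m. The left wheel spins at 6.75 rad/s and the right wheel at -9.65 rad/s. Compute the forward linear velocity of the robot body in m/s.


v = r*(wR + wL)/2 = 0.195*(-9.65 + 6.75)/2 = -0.2828

-0.2828 m/s


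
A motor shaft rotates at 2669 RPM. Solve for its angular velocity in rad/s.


omega = 2669 * 2*pi/60 = 279.4970

279.4970 rad/s


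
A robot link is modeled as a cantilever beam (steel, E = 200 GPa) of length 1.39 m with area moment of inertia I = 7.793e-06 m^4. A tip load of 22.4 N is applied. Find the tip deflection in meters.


delta = F*L^3/(3*E*I) = 22.4*1.39^3/(3*2.000e+11*7.793e-06)
      = 60.1578656/4675800 = 1.2866e-05

1.2866e-05 m


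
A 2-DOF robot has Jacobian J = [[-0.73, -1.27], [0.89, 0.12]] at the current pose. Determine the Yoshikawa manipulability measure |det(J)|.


det(J) = -0.73*0.12 - (-1.27)*(0.89) = 1.0427
|det(J)| = 1.0427

1.0427


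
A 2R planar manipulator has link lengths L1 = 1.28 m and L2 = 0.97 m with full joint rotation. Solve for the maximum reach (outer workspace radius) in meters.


r_max = L1 + L2 = 1.28 + 0.97 = 2.2500

2.2500 m


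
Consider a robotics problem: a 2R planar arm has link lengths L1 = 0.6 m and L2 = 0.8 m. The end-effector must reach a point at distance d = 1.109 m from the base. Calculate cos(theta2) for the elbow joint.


cos(th2) = (d^2 - L1^2 - L2^2)/(2*L1*L2) = (1.109^2 - 0.6^2 - 0.8^2)/(2*0.6*0.8) = 0.2395

0.2395


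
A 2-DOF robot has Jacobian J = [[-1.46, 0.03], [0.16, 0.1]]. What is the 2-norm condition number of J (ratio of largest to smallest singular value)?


JJ^T eigenvalues: trace(JJ^T) = 2.1681, det(JJ^T) = det(J)^2 = 0.02274064
s_max^2 = (2.1681 + sqrt(4.60969505))/2 = 2.15756002
s_min^2 = (2.1681 - sqrt(4.60969505))/2 = 0.01053998
kappa = s_max/s_min = sqrt(2.15756002/0.01053998) = 14.3074

14.3074


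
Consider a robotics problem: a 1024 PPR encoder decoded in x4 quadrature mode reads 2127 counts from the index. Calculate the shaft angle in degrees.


angle = counts * 360 / (PPR*4) = 2127 * 360 / 4096 = 186.9434

186.9434 degrees


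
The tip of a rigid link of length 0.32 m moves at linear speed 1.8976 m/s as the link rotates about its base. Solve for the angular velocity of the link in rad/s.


omega = v / L = 1.8976 / 0.32 = 5.9300

5.9300 rad/s


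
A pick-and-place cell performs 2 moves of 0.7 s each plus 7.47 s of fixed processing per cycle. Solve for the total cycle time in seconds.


T = 2*0.7 + 7.47 = 8.8700

8.8700 s


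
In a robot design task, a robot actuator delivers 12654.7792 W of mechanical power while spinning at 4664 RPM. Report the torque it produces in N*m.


omega = 4664 * 2*pi/60 = 488.412938 rad/s
tau = P / omega = 12654.7792 / 488.412938 = 25.9100

25.9100 N*m


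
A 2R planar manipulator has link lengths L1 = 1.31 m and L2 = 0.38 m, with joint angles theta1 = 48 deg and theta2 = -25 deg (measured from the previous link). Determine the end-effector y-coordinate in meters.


y = L1*sin(th1) + L2*sin(th1+th2) = 1.31*sin(48 deg) + 0.38*sin(23 deg) = 1.1220

1.1220 m


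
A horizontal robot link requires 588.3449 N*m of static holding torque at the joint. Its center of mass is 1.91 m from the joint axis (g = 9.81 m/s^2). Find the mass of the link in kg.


m = tau / (g*L) = 588.3449 / (9.81 * 1.91) = 31.4000

31.4000 kg


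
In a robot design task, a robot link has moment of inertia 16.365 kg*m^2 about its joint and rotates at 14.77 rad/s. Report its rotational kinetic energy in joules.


KE = (1/2)*I*omega^2 = 0.5*16.365*14.77^2 = 1785.0361

1785.0361 J


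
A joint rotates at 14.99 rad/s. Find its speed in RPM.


RPM = 14.99 * 60/(2*pi) = 143.1440

143.1440 RPM


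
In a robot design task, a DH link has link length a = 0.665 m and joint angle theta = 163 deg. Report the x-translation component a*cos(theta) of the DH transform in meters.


a*cos(theta) = 0.665*cos(163 deg) = -0.6359

-0.6359 m


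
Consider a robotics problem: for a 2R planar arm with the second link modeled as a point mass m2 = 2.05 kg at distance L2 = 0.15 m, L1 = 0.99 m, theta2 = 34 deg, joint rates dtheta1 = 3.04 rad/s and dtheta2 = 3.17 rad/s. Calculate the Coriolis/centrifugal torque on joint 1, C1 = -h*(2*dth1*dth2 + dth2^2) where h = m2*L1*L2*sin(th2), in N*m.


h = m2*L1*L2*sin(th2) = 2.05*0.99*0.15*sin(34 deg) = 0.170232
C1 = -h*(2*3.04*3.17 + 3.17^2) = -0.170232*29.3225 = -4.9916

-4.9916 N*m


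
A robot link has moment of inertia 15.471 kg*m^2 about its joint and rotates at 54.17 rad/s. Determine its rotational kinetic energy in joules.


KE = (1/2)*I*omega^2 = 0.5*15.471*54.17^2 = 22698.9653

22698.9653 J


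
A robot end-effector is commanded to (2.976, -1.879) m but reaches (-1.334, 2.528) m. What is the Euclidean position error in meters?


dx = -1.334 - (2.976) = -4.3100, dy = 2.528 - (-1.879) = 4.4070
err = sqrt(18.576100 + 19.421649) = 6.1642

6.1642 m


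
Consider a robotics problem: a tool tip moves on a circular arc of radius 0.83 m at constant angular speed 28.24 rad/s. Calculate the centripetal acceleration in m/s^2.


a_c = omega^2 * r = 28.24^2 * 0.83 = 661.9230

661.9230 m/s^2


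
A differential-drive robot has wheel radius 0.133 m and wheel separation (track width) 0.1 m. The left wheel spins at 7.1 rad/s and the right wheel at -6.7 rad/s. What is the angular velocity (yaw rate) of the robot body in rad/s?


omega = r*(wR - wL)/L = 0.133*(-6.7 - (7.1))/0.1 = -18.3540

-18.3540 rad/s


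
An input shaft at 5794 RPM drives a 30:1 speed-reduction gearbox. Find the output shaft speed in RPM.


omega_out = omega_in / N = 5794 / 30 = 193.1333

193.1333 RPM


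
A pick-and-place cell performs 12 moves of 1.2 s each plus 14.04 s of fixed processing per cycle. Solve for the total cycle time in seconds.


T = 12*1.2 + 14.04 = 28.4400

28.4400 s


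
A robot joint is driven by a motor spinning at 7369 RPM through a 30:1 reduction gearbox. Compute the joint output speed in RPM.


omega_joint = omega_motor / N = 7369 / 30 = 245.6333

245.6333 RPM


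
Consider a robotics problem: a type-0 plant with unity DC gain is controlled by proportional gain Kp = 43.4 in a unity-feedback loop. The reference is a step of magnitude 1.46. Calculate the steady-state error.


e_ss = R/(1 + Kp) = 1.46/(1 + 43.4) = 1.46/44.4000 = 0.0329

0.0329


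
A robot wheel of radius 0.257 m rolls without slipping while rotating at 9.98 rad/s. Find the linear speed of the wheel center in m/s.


v = omega * r = 9.98 * 0.257 = 2.5649

2.5649 m/s


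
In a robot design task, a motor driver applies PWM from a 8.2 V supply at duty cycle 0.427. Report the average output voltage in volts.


V_avg = V_supply * D = 8.2*0.427 = 3.5014

3.5014 V


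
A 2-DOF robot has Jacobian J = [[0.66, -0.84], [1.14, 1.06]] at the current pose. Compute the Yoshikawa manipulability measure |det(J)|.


det(J) = 0.66*1.06 - (-0.84)*(1.14) = 1.6572
|det(J)| = 1.6572

1.6572


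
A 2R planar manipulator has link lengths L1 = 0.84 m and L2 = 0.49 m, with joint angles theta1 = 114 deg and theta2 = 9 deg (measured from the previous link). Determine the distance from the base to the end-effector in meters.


x = L1*cos(th1) + L2*cos(th1+th2) = -0.608532
y = L1*sin(th1) + L2*sin(th1+th2) = 1.178327
d = sqrt(x^2 + y^2) = sqrt(0.370311 + 1.388455) = 1.3262

1.3262 m


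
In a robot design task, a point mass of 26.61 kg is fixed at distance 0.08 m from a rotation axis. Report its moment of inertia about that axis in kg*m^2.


I = m*r^2 = 26.61*0.08^2 = 0.1703

0.1703 kg*m^2


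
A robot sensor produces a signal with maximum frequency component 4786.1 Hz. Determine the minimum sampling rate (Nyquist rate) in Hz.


f_s,min = 2*f_max = 2*4786.1 = 9572.2000

9572.2000 Hz


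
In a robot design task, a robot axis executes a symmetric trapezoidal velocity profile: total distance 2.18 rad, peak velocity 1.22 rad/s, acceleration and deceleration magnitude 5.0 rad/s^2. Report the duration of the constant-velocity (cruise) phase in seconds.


t_acc = v/a = 0.244000 s, d_acc = v^2/(2a) = 0.148840 rad each
d_cruise = 2.18 - 2*0.148840 = 1.882320 rad
t_cruise = d_cruise/v = 1.882320/1.22 = 1.5429

1.5429 s
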